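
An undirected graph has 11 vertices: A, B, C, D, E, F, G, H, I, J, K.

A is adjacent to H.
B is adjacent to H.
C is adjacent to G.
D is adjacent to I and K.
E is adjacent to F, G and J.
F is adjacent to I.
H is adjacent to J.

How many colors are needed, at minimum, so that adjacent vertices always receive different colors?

2

E and F are adjacent, so at least 2 colors are needed.
2 colors suffice: A=2, B=2, C=1, D=2, E=1, F=2, G=2, H=1, I=1, J=2, K=1. No two adjacent vertices share a color.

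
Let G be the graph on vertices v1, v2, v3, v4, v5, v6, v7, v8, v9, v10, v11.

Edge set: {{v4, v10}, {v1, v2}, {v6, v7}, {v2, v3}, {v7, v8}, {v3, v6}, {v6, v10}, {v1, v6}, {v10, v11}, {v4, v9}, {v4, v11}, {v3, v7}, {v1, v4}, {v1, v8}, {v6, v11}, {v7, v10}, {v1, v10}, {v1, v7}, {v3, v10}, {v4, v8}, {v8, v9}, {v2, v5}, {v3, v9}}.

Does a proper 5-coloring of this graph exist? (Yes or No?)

The chromatic number is 4. v3, v6, v7, v10 form a clique, so at least 4 colors are needed.
4 colors suffice: v1=1, v2=2, v3=1, v4=3, v5=1, v6=3, v7=4, v8=2, v9=4, v10=2, v11=1.
Since 5 ≥ 4, a proper 5-coloring certainly exists.

Yes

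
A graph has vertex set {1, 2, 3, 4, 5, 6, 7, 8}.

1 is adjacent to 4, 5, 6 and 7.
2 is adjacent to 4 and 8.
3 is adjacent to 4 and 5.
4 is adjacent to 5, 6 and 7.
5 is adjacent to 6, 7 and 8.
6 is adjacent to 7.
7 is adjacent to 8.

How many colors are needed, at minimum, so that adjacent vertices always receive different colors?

1, 4, 5, 6, 7 are mutually adjacent (a clique of size 5), so at least 5 colors are needed.
5 colors suffice: 1=d, 2=b, 3=c, 4=a, 5=b, 6=e, 7=c, 8=a. Each edge has distinct colors on its endpoints.

5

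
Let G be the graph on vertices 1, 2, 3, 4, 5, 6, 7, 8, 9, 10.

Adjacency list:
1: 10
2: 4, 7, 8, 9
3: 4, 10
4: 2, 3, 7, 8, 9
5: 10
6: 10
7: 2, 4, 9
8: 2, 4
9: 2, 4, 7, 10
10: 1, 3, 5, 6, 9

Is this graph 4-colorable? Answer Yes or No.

Yes

The chromatic number is 4. 2, 4, 7, 9 form a clique, so at least 4 colors are needed.
One proper 4-coloring: 1=b, 2=b, 3=b, 4=a, 5=b, 6=b, 7=d, 8=c, 9=c, 10=a.
That is already a proper 4-coloring.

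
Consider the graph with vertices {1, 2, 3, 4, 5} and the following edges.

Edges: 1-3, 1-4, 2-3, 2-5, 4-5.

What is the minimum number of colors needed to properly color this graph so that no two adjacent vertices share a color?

3

The cycle 1-4-5-2-3-1 has odd length 5, so it cannot be 2-colored; at least 3 colors are needed.
One proper 3-coloring: 1=c, 2=b, 3=a, 4=b, 5=a. Every edge joins two different colors.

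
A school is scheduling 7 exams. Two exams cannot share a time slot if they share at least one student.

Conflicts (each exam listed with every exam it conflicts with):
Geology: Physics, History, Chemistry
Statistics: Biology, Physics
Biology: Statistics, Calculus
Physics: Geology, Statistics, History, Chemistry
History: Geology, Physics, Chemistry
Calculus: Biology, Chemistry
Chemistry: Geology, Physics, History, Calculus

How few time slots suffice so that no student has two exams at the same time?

4

Geology, Physics, History, Chemistry are mutually in conflict, so at least 4 time slots are needed.
4 time slots suffice: time slot 1 → {Biology, Physics}; time slot 2 → {Statistics, Chemistry}; time slot 3 → {History, Calculus}; time slot 4 → {Geology}. No two conflicting exams share a time slot.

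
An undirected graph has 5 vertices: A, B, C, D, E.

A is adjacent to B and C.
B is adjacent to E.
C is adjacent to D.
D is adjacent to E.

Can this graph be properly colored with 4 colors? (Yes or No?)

Yes

The chromatic number is 3. The cycle E-B-A-C-D-E has odd length 5, so it cannot be 2-colored; at least 3 colors are needed.
3 colors suffice: color 1 → {A, E}; color 2 → {B, C}; color 3 → {D}.
Since 4 ≥ 3, a proper 4-coloring certainly exists.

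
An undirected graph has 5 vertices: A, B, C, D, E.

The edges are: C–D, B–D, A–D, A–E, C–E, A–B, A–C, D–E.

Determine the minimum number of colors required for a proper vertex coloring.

4

A, C, D, E are pairwise adjacent (a clique of size 4), so at least 4 colors are needed.
4 colors suffice: color red → {D}; color blue → {A}; color green → {B, E}; color yellow → {C}. No two adjacent vertices share a color.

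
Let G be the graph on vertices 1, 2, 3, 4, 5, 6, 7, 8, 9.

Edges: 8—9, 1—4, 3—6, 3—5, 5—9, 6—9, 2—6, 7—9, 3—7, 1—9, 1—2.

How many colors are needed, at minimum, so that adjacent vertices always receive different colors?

1 and 4 are adjacent, so at least 2 colors are needed.
One proper 2-coloring: 1=b, 2=a, 3=a, 4=a, 5=b, 6=b, 7=b, 8=b, 9=a. Every edge joins two different colors.

2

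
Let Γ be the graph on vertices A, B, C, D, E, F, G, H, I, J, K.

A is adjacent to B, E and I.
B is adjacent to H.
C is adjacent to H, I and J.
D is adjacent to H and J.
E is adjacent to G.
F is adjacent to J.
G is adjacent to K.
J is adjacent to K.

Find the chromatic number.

The cycle I-A-B-H-C-I has odd length 5, so it cannot be 2-colored; at least 3 colors are needed.
3 colors suffice: color red → {A, G, H, J}; color blue → {B, C, D, E, F, K}; color green → {I}. Every edge joins two different colors.

3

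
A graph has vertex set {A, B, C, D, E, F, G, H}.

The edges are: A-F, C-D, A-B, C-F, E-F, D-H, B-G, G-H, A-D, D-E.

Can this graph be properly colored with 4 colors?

Yes

The chromatic number is 3. The cycle H-D-A-B-G-H has odd length 5, so it cannot be 2-colored; at least 3 colors are needed.
3 colors suffice: color 1 → {B, D, F}; color 2 → {A, C, E, G}; color 3 → {H}.
Since 4 ≥ 3, a proper 4-coloring certainly exists.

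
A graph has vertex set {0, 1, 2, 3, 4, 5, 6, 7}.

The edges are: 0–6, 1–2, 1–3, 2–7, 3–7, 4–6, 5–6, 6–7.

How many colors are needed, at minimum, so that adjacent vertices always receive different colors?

1 and 2 are adjacent, so at least 2 colors are needed.
2 colors suffice: color a → {2, 3, 6}; color b → {0, 1, 4, 5, 7}. Each edge has distinct colors on its endpoints.

2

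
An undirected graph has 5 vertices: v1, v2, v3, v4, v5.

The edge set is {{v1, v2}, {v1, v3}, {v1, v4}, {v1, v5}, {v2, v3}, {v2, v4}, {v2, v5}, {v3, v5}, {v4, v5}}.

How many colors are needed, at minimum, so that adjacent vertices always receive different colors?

4

v1, v2, v4, v5 form a clique, so at least 4 colors are needed.
One proper 4-coloring: v1=2, v2=1, v3=4, v4=4, v5=3. No two adjacent vertices share a color.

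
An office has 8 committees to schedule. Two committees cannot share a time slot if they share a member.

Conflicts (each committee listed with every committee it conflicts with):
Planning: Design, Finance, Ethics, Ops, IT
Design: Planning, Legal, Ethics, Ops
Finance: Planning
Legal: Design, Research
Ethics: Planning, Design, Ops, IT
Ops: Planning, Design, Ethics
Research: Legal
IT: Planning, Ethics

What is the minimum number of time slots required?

Planning, Design, Ethics, Ops all conflict with each other, so at least 4 time slots are needed.
4 time slots suffice: time slot 1 → {Planning, Legal}; time slot 2 → {Design, Finance, Research, IT}; time slot 3 → {Ethics}; time slot 4 → {Ops}. No two conflicting committees share a time slot.

4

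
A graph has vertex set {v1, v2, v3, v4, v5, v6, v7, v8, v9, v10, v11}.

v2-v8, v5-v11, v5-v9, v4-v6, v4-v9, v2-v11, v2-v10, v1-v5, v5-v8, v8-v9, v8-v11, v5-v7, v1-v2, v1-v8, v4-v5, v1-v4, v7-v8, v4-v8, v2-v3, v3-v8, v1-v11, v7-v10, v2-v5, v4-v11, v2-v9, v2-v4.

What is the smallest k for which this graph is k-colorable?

v1, v2, v4, v5, v8, v11 are pairwise adjacent (a clique of size 6), so at least 6 colors are needed.
One proper 6-coloring: v1=6, v2=2, v3=3, v4=3, v5=4, v6=1, v7=2, v8=1, v9=5, v10=1, v11=5. Each edge has distinct colors on its endpoints.

6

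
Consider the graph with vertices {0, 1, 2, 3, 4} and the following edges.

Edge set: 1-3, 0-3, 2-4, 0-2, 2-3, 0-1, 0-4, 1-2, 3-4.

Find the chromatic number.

0, 1, 2, 3 form a clique, so at least 4 colors are needed.
A valid assignment using 4 colors: 0=a, 1=d, 2=b, 3=c, 4=d. No two adjacent vertices share a color.

4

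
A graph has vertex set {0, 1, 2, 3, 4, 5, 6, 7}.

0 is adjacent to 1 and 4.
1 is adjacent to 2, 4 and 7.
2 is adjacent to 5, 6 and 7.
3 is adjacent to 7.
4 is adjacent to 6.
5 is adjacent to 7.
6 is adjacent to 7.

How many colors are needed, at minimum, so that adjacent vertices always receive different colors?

3

2, 5, 7 are pairwise adjacent, so at least 3 colors are needed.
3 colors suffice: color a → {4, 7}; color b → {0, 2, 3}; color c → {1, 5, 6}. No two adjacent vertices share a color.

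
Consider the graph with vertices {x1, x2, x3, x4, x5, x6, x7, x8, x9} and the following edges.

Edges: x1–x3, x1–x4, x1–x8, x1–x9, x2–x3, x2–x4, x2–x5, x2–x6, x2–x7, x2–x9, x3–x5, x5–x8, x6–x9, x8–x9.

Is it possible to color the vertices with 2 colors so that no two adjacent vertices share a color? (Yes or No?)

No

x2, x6, x9 are pairwise adjacent, so at least 3 colors are needed.
So 2 colors are not enough.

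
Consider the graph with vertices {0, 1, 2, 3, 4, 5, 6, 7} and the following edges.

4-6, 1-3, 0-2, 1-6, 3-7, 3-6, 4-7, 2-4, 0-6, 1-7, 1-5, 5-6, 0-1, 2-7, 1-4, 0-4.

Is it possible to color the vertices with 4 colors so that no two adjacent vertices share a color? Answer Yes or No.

Yes

The chromatic number is 4. 0, 1, 4, 6 form a clique, so at least 4 colors are needed.
4 colors suffice: color red → {1, 2}; color blue → {6, 7}; color green → {3, 4, 5}; color yellow → {0}.
That is already a proper 4-coloring.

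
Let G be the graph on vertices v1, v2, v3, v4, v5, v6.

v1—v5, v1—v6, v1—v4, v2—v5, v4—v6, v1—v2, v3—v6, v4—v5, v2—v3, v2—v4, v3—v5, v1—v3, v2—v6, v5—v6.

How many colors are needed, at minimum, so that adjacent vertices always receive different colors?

v1, v2, v4, v5, v6 are pairwise adjacent (a clique of size 5), so at least 5 colors are needed.
A valid assignment using 5 colors: v1=3, v2=1, v3=5, v4=5, v5=2, v6=4. Every edge joins two different colors.

5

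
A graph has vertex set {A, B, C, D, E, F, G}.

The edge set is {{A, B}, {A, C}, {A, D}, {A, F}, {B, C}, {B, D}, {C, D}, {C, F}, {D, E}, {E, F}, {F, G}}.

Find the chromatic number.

A, B, C, D are mutually adjacent (a clique of size 4), so at least 4 colors are needed.
4 colors suffice: color red → {A, E, G}; color blue → {D, F}; color green → {C}; color yellow → {B}. Each edge has distinct colors on its endpoints.

4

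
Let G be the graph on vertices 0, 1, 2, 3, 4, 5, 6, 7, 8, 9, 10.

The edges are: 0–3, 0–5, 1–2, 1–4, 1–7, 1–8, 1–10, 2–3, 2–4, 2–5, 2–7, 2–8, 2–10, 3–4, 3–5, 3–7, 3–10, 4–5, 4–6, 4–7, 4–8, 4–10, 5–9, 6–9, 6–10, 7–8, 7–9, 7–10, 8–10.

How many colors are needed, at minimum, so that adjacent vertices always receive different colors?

1, 2, 4, 7, 8, 10 are pairwise adjacent (a clique of size 6), so at least 6 colors are needed.
A valid assignment using 6 colors: 0=red, 1=orange, 2=yellow, 3=purple, 4=red, 5=blue, 6=green, 7=green, 8=purple, 9=red, 10=blue. Each edge has distinct colors on its endpoints.

6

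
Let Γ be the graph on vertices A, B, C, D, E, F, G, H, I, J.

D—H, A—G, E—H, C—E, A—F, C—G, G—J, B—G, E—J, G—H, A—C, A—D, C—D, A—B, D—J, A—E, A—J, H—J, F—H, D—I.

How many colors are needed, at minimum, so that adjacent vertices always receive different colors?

3

A, B, G are mutually adjacent, so at least 3 colors are needed.
3 colors suffice: color red → {A, H, I}; color blue → {D, E, F, G}; color green → {B, C, J}. Each edge has distinct colors on its endpoints.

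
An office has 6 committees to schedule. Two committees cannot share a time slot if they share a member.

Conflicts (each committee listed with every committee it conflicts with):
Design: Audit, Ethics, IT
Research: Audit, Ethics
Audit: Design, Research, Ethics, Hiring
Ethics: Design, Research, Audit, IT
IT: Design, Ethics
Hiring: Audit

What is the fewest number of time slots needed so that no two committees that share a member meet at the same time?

3

Design, Audit, Ethics all conflict with each other, so at least 3 time slots are needed.
3 time slots suffice: Design=3, Research=3, Audit=1, Ethics=2, IT=1, Hiring=2. Every pair that conflicts lands in different time slots.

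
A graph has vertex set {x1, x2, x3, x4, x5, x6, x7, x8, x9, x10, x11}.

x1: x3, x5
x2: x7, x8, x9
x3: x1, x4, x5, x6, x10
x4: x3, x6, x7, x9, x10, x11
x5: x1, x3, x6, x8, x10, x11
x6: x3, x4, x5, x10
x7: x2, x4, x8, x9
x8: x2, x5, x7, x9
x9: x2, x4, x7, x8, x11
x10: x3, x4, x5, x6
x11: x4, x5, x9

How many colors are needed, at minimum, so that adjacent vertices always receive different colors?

x3, x4, x6, x10 are mutually adjacent (a clique of size 4), so at least 4 colors are needed.
4 colors suffice: x1=3, x2=1, x3=2, x4=1, x5=1, x6=3, x7=4, x8=3, x9=2, x10=4, x11=3. No two adjacent vertices share a color.

4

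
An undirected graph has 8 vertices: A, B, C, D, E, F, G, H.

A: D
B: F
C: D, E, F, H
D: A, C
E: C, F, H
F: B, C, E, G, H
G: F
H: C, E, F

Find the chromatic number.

C, E, F, H are mutually adjacent (a clique of size 4), so at least 4 colors are needed.
4 colors suffice: color 1 → {D, F}; color 2 → {A, B, C, G}; color 3 → {H}; color 4 → {E}. Each edge has distinct colors on its endpoints.

4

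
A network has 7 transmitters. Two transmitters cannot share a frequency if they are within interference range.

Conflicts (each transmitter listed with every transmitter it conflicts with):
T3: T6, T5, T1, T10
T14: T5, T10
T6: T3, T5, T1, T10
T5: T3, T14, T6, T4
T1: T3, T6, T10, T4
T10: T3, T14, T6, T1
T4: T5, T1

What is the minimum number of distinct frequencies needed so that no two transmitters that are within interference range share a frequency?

4

T3, T6, T1, T10 pairwise conflict, so at least 4 frequencies are needed.
4 frequencies suffice: frequency 1 → {T3, T14, T4}; frequency 2 → {T5, T1}; frequency 3 → {T6}; frequency 4 → {T10}. Each listed conflict is separated.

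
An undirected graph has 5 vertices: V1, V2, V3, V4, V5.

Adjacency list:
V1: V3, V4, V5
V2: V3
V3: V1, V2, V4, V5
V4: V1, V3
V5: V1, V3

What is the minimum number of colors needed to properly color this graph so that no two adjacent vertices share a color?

V1, V3, V5 are mutually adjacent, so at least 3 colors are needed.
3 colors suffice: color red → {V3}; color blue → {V1, V2}; color green → {V4, V5}. No two adjacent vertices share a color.

3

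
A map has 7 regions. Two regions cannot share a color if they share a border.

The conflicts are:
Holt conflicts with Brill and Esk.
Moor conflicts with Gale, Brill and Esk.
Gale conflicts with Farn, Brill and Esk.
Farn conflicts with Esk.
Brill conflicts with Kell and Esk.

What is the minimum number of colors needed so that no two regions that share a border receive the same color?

4

Moor, Gale, Brill, Esk are mutually in conflict, so at least 4 colors are needed.
4 colors suffice: color 1 → {Farn, Brill}; color 2 → {Kell, Esk}; color 3 → {Holt, Gale}; color 4 → {Moor}. Every pair that conflicts lands in different colors.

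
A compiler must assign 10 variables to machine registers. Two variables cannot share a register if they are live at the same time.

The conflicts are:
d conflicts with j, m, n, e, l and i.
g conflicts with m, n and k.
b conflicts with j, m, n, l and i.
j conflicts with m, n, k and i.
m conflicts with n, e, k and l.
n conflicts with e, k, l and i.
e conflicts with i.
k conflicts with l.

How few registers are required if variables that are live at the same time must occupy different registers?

g, m, n, k all conflict with each other, so at least 4 registers are needed.
A valid assignment using 4 registers: d=3, g=4, b=3, j=4, m=2, n=1, e=4, k=3, l=4, i=2. Every pair that conflicts lands in different registers.

4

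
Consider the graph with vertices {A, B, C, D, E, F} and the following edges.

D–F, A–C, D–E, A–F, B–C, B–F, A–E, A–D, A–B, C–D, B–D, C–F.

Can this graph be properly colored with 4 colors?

A, B, C, D, F are pairwise adjacent (a clique of size 5), so at least 5 colors are needed.
So 4 colors are not enough.

No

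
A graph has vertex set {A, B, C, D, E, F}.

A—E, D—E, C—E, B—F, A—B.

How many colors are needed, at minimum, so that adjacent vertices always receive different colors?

2

B and F are adjacent, so at least 2 colors are needed.
2 colors suffice: color red → {B, E}; color blue → {A, C, D, F}. Every edge joins two different colors.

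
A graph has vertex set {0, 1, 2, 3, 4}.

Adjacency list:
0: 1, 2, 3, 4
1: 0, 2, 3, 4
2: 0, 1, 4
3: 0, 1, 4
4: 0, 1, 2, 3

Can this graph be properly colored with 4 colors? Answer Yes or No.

Yes

The chromatic number is 4. 0, 1, 2, 4 are mutually adjacent (a clique of size 4), so at least 4 colors are needed.
4 colors suffice: color a → {0}; color b → {1}; color c → {4}; color d → {2, 3}.
That is already a proper 4-coloring.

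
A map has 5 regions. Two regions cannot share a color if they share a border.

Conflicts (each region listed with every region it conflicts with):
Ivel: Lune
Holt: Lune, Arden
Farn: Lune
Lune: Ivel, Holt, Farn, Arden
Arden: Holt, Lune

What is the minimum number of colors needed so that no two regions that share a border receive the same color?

3

Holt, Lune, Arden pairwise conflict, so at least 3 colors are needed.
3 colors suffice: color 1 → {Lune}; color 2 → {Ivel, Holt, Farn}; color 3 → {Arden}. Each listed conflict is separated.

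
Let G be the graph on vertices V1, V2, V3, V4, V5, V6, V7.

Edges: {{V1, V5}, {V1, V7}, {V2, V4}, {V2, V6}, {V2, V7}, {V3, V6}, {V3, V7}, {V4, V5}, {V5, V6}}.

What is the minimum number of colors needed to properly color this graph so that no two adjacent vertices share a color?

3

The cycle V1-V7-V3-V6-V5-V1 has odd length 5, so it cannot be 2-colored; at least 3 colors are needed.
A valid assignment using 3 colors: V1=3, V2=2, V3=2, V4=1, V5=2, V6=1, V7=1. Each edge has distinct colors on its endpoints.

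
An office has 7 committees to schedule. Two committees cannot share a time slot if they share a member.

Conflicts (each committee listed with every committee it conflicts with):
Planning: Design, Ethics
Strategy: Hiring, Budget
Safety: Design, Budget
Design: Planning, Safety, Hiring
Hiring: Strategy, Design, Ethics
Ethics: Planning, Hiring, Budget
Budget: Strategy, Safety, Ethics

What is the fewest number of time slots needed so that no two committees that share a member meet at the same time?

3

The cycle Safety-Budget-Strategy-Hiring-Design-Safety has odd length 5, so it cannot be 2-colored; at least 3 time slots are needed.
3 time slots suffice: time slot 1 → {Strategy, Design, Ethics}; time slot 2 → {Planning, Hiring, Budget}; time slot 3 → {Safety}. No two conflicting committees share a time slot.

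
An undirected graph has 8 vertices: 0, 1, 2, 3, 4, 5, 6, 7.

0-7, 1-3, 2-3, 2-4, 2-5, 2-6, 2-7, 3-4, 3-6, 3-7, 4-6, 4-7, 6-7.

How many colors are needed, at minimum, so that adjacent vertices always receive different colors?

5

2, 3, 4, 6, 7 form a clique, so at least 5 colors are needed.
A valid assignment using 5 colors: 0=a, 1=a, 2=a, 3=c, 4=d, 5=b, 6=e, 7=b. Every edge joins two different colors.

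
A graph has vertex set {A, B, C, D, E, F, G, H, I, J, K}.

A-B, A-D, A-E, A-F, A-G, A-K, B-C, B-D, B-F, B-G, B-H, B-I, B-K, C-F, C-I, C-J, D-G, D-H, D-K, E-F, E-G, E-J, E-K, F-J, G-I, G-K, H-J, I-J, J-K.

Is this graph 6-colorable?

Yes

The chromatic number is 5. A, B, D, G, K are mutually adjacent (a clique of size 5), so at least 5 colors are needed.
A valid assignment using 5 colors: A=4, B=1, C=4, D=5, E=5, F=2, G=2, H=2, I=3, J=1, K=3.
Since 6 ≥ 5, a proper 6-coloring certainly exists.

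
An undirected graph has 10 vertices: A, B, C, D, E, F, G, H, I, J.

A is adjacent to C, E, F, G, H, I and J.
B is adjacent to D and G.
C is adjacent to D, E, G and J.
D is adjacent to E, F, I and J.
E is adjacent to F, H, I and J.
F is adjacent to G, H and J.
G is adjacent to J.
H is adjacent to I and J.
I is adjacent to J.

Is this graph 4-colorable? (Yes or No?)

A, E, H, I, J form a clique, so at least 5 colors are needed.
So 4 colors are not enough.

No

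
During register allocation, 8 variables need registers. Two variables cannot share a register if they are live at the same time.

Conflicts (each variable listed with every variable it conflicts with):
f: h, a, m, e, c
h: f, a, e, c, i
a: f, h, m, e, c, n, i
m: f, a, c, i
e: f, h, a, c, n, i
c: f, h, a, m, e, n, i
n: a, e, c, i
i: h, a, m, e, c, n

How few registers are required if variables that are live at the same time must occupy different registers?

a, e, c, n, i pairwise conflict, so at least 5 registers are needed.
Using 5 registers: f=4, h=5, a=2, m=3, e=3, c=1, n=5, i=4. Each listed conflict is separated.

5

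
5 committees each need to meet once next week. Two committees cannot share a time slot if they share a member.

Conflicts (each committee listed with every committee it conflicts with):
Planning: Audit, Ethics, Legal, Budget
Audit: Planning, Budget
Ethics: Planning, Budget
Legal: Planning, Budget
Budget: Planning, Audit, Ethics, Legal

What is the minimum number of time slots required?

3

Planning, Legal, Budget pairwise conflict, so at least 3 time slots are needed.
3 time slots suffice: Planning=2, Audit=3, Ethics=3, Legal=3, Budget=1. Every pair that conflicts lands in different time slots.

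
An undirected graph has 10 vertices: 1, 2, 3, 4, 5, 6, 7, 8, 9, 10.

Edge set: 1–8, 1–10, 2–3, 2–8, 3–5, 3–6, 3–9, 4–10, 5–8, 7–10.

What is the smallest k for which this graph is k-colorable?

2

1 and 10 are adjacent, so at least 2 colors are needed.
One proper 2-coloring: 1=blue, 2=blue, 3=red, 4=blue, 5=blue, 6=blue, 7=blue, 8=red, 9=blue, 10=red. Each edge has distinct colors on its endpoints.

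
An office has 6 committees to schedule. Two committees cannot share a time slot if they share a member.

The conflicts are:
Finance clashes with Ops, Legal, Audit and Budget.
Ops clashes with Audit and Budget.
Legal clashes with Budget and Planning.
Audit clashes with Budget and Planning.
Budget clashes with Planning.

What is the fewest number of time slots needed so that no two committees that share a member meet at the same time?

Finance, Ops, Audit, Budget pairwise conflict, so at least 4 time slots are needed.
4 time slots suffice: time slot 1 → {Budget}; time slot 2 → {Legal, Audit}; time slot 3 → {Finance, Planning}; time slot 4 → {Ops}. No two conflicting committees share a time slot.

4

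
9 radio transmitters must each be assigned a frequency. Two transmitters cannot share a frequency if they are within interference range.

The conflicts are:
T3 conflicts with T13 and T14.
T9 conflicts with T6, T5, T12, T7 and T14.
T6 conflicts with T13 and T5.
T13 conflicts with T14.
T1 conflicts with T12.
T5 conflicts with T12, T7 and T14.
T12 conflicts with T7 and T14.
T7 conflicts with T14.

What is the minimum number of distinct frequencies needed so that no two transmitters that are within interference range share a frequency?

T9, T5, T12, T7, T14 pairwise conflict, so at least 5 frequencies are needed.
5 frequencies suffice: frequency 1 → {T6, T1, T14}; frequency 2 → {T13, T5}; frequency 3 → {T3, T9}; frequency 4 → {T12}; frequency 5 → {T7}. Each listed conflict is separated.

5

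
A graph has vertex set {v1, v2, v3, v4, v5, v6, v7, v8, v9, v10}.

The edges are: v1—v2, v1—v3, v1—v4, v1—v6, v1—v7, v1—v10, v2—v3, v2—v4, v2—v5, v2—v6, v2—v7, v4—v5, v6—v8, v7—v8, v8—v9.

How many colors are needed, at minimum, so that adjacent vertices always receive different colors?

v1, v2, v6 form a triangle, so at least 3 colors are needed.
3 colors suffice: color 1 → {v2, v8, v10}; color 2 → {v1, v5, v9}; color 3 → {v3, v4, v6, v7}. No two adjacent vertices share a color.

3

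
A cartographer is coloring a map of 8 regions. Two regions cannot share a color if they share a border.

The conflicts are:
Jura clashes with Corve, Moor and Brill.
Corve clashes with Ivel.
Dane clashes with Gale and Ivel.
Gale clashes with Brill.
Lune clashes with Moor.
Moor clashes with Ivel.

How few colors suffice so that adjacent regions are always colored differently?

2

Dane and Gale conflict, so at least 2 colors are needed.
2 colors suffice: Jura=2, Corve=1, Dane=1, Gale=2, Lune=2, Moor=1, Brill=1, Ivel=2. No two conflicting regions share a color.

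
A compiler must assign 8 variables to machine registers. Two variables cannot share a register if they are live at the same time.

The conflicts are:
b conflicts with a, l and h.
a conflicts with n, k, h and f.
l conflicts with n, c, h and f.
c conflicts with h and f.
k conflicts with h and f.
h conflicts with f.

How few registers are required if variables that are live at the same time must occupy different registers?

4

l, c, h, f pairwise conflict, so at least 4 registers are needed.
4 registers suffice: register 1 → {n, h}; register 2 → {a, l}; register 3 → {b, f}; register 4 → {c, k}. Every pair that conflicts lands in different registers.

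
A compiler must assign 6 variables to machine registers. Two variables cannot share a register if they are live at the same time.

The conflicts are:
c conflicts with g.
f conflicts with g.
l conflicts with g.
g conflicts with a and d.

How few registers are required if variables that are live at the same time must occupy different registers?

f and g conflict, so at least 2 registers are needed.
A valid assignment using 2 registers: c=2, f=2, l=2, g=1, a=2, d=2. No two conflicting variables share a register.

2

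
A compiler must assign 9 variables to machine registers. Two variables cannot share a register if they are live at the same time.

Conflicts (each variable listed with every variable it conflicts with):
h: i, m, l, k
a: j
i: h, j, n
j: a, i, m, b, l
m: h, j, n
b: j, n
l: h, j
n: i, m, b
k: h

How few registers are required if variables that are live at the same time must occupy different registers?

a and j conflict, so at least 2 registers are needed.
2 registers suffice: register 1 → {h, j, n}; register 2 → {a, i, m, b, l, k}. Each listed conflict is separated.

2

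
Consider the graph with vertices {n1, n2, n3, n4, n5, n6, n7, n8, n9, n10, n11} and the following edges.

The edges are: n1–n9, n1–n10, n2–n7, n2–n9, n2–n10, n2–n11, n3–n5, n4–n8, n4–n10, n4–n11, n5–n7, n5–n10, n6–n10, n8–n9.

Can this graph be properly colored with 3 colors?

Yes

The chromatic number is 3. The cycle n1-n10-n4-n8-n9-n1 has odd length 5, so it cannot be 2-colored; at least 3 colors are needed.
3 colors suffice: color red → {n3, n7, n9, n10, n11}; color blue → {n1, n2, n4, n5, n6}; color green → {n8}.
That is already a proper 3-coloring.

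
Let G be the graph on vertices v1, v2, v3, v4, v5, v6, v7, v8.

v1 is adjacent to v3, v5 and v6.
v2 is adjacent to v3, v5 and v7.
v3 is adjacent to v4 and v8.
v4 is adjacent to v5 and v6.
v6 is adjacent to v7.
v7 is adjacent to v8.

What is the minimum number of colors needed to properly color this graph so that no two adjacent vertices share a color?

The cycle v6-v1-v5-v2-v7-v6 has odd length 5, so it cannot be 2-colored; at least 3 colors are needed.
3 colors suffice: color 1 → {v3, v5, v7}; color 2 → {v1, v2, v4, v8}; color 3 → {v6}. No two adjacent vertices share a color.

3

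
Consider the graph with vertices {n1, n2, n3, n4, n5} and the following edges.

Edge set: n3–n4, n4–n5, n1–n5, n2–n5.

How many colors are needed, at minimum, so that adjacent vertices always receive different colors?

2

n3 and n4 are adjacent, so at least 2 colors are needed.
2 colors suffice: color 1 → {n3, n5}; color 2 → {n1, n2, n4}. Every edge joins two different colors.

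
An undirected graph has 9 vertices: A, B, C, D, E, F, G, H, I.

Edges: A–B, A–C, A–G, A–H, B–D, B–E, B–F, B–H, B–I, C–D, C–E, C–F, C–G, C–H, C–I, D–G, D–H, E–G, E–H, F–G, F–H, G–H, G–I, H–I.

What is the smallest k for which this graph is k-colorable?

C, G, H, I are mutually adjacent (a clique of size 4), so at least 4 colors are needed.
One proper 4-coloring: A=yellow, B=blue, C=blue, D=yellow, E=yellow, F=yellow, G=green, H=red, I=yellow. Each edge has distinct colors on its endpoints.

4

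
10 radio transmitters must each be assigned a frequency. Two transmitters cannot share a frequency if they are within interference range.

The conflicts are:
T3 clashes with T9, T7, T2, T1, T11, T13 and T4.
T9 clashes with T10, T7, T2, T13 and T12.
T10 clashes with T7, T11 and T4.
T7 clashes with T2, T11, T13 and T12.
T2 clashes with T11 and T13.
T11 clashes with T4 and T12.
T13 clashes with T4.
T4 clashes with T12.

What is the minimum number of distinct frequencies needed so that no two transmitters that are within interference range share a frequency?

5

T3, T9, T7, T2, T13 pairwise conflict, so at least 5 frequencies are needed.
5 frequencies suffice: frequency 1 → {T7, T1, T4}; frequency 2 → {T3, T10, T12}; frequency 3 → {T9, T11}; frequency 4 → {T13}; frequency 5 → {T2}. Every pair that conflicts lands in different frequencies.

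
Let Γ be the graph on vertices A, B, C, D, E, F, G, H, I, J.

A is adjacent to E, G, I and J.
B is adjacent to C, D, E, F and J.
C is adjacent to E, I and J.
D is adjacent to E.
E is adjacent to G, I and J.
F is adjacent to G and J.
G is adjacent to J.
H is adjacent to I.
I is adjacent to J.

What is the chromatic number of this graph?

4

A, E, I, J form a clique, so at least 4 colors are needed.
4 colors suffice: color 1 → {D, H, J}; color 2 → {E, F}; color 3 → {B, G, I}; color 4 → {A, C}. Each edge has distinct colors on its endpoints.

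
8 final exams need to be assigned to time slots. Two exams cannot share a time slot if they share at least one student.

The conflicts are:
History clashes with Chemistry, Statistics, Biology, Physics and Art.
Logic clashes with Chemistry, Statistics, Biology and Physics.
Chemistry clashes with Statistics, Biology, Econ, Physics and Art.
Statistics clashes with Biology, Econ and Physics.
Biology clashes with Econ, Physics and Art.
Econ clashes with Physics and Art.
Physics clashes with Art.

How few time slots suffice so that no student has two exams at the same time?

5

History, Chemistry, Biology, Physics, Art all conflict with each other, so at least 5 time slots are needed.
5 time slots suffice: History=5, Logic=5, Chemistry=2, Statistics=4, Biology=3, Econ=5, Physics=1, Art=4. No two conflicting exams share a time slot.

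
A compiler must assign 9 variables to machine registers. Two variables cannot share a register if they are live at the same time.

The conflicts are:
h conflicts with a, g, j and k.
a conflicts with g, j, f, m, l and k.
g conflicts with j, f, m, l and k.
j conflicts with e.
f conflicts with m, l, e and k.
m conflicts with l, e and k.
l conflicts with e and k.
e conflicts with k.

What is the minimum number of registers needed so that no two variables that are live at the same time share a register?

6

a, g, f, m, l, k are mutually in conflict, so at least 6 registers are needed.
A valid assignment using 6 registers: h=4, a=1, g=3, j=2, f=6, m=5, l=4, e=1, k=2. Each listed conflict is separated.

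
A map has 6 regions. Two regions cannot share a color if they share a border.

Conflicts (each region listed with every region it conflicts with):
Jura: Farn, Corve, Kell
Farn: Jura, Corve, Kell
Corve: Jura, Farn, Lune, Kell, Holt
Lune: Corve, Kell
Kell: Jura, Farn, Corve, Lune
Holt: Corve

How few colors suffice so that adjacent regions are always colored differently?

4

Jura, Farn, Corve, Kell all conflict with each other, so at least 4 colors are needed.
One proper 4-coloring: Jura=4, Farn=3, Corve=1, Lune=3, Kell=2, Holt=2. Every pair that conflicts lands in different colors.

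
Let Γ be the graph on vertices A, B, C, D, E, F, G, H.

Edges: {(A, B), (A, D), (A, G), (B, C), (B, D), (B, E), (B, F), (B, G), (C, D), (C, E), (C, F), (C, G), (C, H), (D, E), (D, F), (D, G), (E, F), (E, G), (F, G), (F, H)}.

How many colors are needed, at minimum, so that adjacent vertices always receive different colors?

6

B, C, D, E, F, G form a clique, so at least 6 colors are needed.
One proper 6-coloring: A=2, B=5, C=3, D=4, E=6, F=2, G=1, H=1. Every edge joins two different colors.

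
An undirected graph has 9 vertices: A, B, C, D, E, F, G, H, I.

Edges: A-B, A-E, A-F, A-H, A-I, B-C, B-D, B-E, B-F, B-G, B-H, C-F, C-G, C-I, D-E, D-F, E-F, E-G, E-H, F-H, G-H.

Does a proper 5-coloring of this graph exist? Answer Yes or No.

The chromatic number is 5. A, B, E, F, H form a clique, so at least 5 colors are needed.
5 colors suffice: color 1 → {B, I}; color 2 → {C, E}; color 3 → {F, G}; color 4 → {A, D}; color 5 → {H}.
That is already a proper 5-coloring.

Yes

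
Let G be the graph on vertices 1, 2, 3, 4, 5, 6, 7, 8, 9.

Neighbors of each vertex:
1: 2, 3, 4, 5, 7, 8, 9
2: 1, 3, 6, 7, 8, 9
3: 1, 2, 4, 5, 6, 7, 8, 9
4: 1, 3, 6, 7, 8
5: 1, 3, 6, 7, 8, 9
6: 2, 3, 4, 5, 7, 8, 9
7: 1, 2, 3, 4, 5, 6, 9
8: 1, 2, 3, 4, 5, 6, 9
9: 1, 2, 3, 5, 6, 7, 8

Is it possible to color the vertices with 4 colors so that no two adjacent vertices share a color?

No

2, 3, 6, 7, 9 are mutually adjacent (a clique of size 5), so at least 5 colors are needed.
So 4 colors are not enough.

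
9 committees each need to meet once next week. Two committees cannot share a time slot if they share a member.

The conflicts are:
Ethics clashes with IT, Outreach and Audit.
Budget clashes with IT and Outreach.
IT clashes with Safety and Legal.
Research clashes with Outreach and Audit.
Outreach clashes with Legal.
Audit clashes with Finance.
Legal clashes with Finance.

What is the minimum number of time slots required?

The cycle IT-Ethics-Audit-Finance-Legal-IT has odd length 5, so it cannot be 2-colored; at least 3 time slots are needed.
3 time slots suffice: time slot 1 → {IT, Outreach, Audit}; time slot 2 → {Ethics, Budget, Research, Safety, Legal}; time slot 3 → {Finance}. Each listed conflict is separated.

3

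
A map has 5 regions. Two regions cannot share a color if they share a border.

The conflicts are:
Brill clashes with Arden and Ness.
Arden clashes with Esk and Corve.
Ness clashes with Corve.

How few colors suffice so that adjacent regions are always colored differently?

Ness and Corve conflict, so at least 2 colors are needed.
2 colors suffice: Brill=2, Arden=1, Esk=2, Ness=1, Corve=2. Each listed conflict is separated.

2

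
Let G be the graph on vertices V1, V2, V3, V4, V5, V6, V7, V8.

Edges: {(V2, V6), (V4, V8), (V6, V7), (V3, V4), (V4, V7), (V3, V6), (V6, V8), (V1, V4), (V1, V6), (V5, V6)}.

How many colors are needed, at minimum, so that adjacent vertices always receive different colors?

V4 and V7 are adjacent, so at least 2 colors are needed.
2 colors suffice: color red → {V4, V6}; color blue → {V1, V2, V3, V5, V7, V8}. No two adjacent vertices share a color.

2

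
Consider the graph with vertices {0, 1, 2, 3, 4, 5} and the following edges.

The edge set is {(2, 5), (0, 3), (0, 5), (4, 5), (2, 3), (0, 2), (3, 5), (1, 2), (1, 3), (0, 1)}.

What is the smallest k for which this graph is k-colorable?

4

0, 1, 2, 3 are mutually adjacent (a clique of size 4), so at least 4 colors are needed.
A valid assignment using 4 colors: 0=d, 1=b, 2=c, 3=a, 4=a, 5=b. Each edge has distinct colors on its endpoints.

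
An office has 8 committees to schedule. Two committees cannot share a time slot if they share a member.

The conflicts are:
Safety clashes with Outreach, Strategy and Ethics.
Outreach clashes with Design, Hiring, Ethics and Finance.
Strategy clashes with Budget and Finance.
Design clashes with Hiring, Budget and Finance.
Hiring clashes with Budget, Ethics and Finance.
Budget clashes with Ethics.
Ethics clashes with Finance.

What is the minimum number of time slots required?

4

Outreach, Design, Hiring, Finance are mutually in conflict, so at least 4 time slots are needed.
4 time slots suffice: time slot 1 → {Outreach, Budget}; time slot 2 → {Safety, Finance}; time slot 3 → {Strategy, Hiring}; time slot 4 → {Design, Ethics}. Each listed conflict is separated.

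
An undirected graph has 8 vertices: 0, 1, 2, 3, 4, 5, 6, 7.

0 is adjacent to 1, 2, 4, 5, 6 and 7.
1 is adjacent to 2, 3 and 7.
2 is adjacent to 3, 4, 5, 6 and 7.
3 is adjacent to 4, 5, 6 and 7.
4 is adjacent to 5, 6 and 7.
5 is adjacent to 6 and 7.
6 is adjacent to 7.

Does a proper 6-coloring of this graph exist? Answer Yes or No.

The chromatic number is 6. 0, 2, 4, 5, 6, 7 are pairwise adjacent (a clique of size 6), so at least 6 colors are needed.
6 colors suffice: 0=yellow, 1=green, 2=blue, 3=yellow, 4=orange, 5=purple, 6=green, 7=red.
That is already a proper 6-coloring.

Yes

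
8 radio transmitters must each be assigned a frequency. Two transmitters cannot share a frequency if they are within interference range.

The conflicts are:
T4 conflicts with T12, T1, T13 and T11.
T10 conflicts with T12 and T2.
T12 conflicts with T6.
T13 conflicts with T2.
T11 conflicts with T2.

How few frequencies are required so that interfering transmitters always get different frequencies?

3

The cycle T2-T11-T4-T12-T10-T2 has odd length 5, so it cannot be 2-colored; at least 3 frequencies are needed.
A valid assignment using 3 frequencies: T4=1, T10=3, T12=2, T1=2, T13=2, T6=1, T11=2, T2=1. No two conflicting transmitters share a frequency.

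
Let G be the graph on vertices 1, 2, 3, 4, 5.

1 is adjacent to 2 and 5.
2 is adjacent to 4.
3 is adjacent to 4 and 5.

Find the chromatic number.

The cycle 5-1-2-4-3-5 has odd length 5, so it cannot be 2-colored; at least 3 colors are needed.
3 colors suffice: color red → {2, 5}; color blue → {1, 3}; color green → {4}. Each edge has distinct colors on its endpoints.

3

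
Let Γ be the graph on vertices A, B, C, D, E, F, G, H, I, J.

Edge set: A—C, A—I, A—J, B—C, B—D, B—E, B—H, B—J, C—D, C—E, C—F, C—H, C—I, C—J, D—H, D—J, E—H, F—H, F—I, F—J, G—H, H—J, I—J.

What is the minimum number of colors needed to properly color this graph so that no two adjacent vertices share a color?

5

B, C, D, H, J are pairwise adjacent (a clique of size 5), so at least 5 colors are needed.
A valid assignment using 5 colors: A=yellow, B=yellow, C=red, D=purple, E=blue, F=yellow, G=red, H=green, I=green, J=blue. Every edge joins two different colors.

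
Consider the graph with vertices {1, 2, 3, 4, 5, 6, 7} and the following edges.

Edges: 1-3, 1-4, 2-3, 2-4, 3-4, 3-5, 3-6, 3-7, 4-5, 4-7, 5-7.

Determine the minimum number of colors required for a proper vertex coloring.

3, 4, 5, 7 form a clique, so at least 4 colors are needed.
4 colors suffice: color a → {3}; color b → {4, 6}; color c → {1, 2, 7}; color d → {5}. No two adjacent vertices share a color.

4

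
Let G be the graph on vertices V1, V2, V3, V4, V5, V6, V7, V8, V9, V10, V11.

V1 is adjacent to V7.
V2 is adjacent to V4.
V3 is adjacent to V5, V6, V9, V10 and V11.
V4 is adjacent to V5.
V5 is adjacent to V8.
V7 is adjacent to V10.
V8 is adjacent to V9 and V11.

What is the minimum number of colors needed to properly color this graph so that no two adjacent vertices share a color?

V3 and V6 are adjacent, so at least 2 colors are needed.
2 colors suffice: V1=2, V2=2, V3=1, V4=1, V5=2, V6=2, V7=1, V8=1, V9=2, V10=2, V11=2. Every edge joins two different colors.

2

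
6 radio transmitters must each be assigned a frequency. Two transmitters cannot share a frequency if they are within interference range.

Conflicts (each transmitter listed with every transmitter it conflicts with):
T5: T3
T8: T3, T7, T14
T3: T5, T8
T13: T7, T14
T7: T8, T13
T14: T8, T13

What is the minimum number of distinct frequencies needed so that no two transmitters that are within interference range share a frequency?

T8 and T14 conflict, so at least 2 frequencies are needed.
Using 2 frequencies: T5=1, T8=1, T3=2, T13=1, T7=2, T14=2. Every pair that conflicts lands in different frequencies.

2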